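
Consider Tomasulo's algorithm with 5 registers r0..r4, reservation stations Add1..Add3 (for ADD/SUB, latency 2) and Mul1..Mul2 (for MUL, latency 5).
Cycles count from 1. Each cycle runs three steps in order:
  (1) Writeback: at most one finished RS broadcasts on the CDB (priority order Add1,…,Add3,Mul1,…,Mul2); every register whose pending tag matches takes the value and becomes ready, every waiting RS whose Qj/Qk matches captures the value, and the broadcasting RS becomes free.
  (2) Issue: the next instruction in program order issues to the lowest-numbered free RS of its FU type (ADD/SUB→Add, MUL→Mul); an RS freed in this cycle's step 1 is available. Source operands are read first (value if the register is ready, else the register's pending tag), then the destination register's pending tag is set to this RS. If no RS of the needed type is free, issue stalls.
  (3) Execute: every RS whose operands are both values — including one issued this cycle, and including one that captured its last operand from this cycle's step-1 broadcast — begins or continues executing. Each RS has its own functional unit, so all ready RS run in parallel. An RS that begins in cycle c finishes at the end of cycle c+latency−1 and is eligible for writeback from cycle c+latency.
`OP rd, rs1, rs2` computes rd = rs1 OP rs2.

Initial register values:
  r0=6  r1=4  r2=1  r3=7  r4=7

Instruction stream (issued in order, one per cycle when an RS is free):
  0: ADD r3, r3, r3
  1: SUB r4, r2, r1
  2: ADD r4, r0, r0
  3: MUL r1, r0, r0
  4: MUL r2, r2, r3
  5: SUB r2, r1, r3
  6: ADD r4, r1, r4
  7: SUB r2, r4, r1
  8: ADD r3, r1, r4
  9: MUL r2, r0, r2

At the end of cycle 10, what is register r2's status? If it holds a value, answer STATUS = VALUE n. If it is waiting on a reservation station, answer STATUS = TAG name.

c1: issue ADD r3<-Add1 | r0:6,r1:4,r2:1,r3:Add1,r4:7
c2: issue SUB r4<-Add2 | r0:6,r1:4,r2:1,r3:Add1,r4:Add2
c3: CDB Add1=14; issue ADD r4<-Add1 | r0:6,r1:4,r2:1,r3:14,r4:Add1
c4: CDB Add2=-3; issue MUL r1<-Mul1 | r0:6,r1:Mul1,r2:1,r3:14,r4:Add1
c5: CDB Add1=12; issue MUL r2<-Mul2 | r0:6,r1:Mul1,r2:Mul2,r3:14,r4:12
c6: issue SUB r2<-Add1 | r0:6,r1:Mul1,r2:Add1,r3:14,r4:12
c7: issue ADD r4<-Add2 | r0:6,r1:Mul1,r2:Add1,r3:14,r4:Add2
c8: issue SUB r2<-Add3 | r0:6,r1:Mul1,r2:Add3,r3:14,r4:Add2
c9: CDB Mul1=36; stall | r0:6,r1:36,r2:Add3,r3:14,r4:Add2
c10: CDB Mul2=14; stall | r0:6,r1:36,r2:Add3,r3:14,r4:Add2

STATUS = TAG Add3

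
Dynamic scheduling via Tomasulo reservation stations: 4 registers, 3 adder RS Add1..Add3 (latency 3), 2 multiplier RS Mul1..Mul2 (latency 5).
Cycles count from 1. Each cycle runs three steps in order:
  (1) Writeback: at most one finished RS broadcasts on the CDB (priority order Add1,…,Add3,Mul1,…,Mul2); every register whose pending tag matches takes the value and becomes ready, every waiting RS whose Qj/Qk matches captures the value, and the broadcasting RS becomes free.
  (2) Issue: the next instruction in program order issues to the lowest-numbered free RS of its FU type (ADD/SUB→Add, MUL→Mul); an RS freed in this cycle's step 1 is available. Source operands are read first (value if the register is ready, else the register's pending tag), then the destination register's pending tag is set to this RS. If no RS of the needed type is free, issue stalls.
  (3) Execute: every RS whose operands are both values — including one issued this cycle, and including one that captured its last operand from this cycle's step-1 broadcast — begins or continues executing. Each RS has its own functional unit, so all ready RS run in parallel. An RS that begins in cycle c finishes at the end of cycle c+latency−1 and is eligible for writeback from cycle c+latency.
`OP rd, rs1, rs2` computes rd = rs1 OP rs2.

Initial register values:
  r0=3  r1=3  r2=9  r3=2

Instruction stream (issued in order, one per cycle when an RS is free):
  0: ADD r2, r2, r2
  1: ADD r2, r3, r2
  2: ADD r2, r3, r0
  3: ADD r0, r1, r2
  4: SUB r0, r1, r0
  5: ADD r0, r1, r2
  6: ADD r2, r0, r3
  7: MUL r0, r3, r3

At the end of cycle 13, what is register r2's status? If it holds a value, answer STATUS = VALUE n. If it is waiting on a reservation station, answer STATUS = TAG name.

STATUS = VALUE 10

cycle 1: issue ADD r2<-Add1 // r0:3,r1:3,r2:Add1,r3:2
cycle 2: issue ADD r2<-Add2 // r0:3,r1:3,r2:Add2,r3:2
cycle 3: issue ADD r2<-Add3 // r0:3,r1:3,r2:Add3,r3:2
cycle 4: CDB Add1=18; issue ADD r0<-Add1 // r0:Add1,r1:3,r2:Add3,r3:2
cycle 5: stall // r0:Add1,r1:3,r2:Add3,r3:2
cycle 6: CDB Add3=5; issue SUB r0<-Add3 // r0:Add3,r1:3,r2:5,r3:2
cycle 7: CDB Add2=20; issue ADD r0<-Add2 // r0:Add2,r1:3,r2:5,r3:2
cycle 8: stall // r0:Add2,r1:3,r2:5,r3:2
cycle 9: CDB Add1=8; issue ADD r2<-Add1 // r0:Add2,r1:3,r2:Add1,r3:2
cycle 10: CDB Add2=8; issue MUL r0<-Mul1 // r0:Mul1,r1:3,r2:Add1,r3:2
cycle 11: - // r0:Mul1,r1:3,r2:Add1,r3:2
cycle 12: CDB Add3=-5 // r0:Mul1,r1:3,r2:Add1,r3:2
cycle 13: CDB Add1=10 // r0:Mul1,r1:3,r2:10,r3:2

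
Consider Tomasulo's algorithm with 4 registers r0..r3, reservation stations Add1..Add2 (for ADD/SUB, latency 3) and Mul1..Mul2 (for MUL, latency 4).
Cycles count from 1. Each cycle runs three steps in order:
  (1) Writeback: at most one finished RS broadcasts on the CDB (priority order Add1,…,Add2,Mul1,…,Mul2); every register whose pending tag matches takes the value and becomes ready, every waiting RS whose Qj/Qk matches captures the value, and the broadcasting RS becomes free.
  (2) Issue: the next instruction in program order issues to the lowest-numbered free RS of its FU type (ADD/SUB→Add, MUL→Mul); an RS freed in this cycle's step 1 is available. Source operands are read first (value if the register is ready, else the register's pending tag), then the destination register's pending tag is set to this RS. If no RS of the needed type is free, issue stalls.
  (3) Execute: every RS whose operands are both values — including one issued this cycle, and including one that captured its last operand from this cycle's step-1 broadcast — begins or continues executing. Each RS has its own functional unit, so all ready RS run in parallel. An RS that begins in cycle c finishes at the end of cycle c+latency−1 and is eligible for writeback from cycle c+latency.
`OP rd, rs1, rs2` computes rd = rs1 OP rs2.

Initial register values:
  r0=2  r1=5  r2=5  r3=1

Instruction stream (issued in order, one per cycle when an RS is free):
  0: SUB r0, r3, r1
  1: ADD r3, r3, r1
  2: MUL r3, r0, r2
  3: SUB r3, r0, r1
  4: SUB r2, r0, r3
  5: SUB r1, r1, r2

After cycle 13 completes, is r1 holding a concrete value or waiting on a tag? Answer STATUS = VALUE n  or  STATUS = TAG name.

c1: issue SUB r0<-Add1 | r0:Add1,r1:5,r2:5,r3:1
c2: issue ADD r3<-Add2 | r0:Add1,r1:5,r2:5,r3:Add2
c3: issue MUL r3<-Mul1 | r0:Add1,r1:5,r2:5,r3:Mul1
c4: CDB Add1=-4; issue SUB r3<-Add1 | r0:-4,r1:5,r2:5,r3:Add1
c5: CDB Add2=6; issue SUB r2<-Add2 | r0:-4,r1:5,r2:Add2,r3:Add1
c6: stall | r0:-4,r1:5,r2:Add2,r3:Add1
c7: CDB Add1=-9; issue SUB r1<-Add1 | r0:-4,r1:Add1,r2:Add2,r3:-9
c8: CDB Mul1=-20 | r0:-4,r1:Add1,r2:Add2,r3:-9
c9: - | r0:-4,r1:Add1,r2:Add2,r3:-9
c10: CDB Add2=5 | r0:-4,r1:Add1,r2:5,r3:-9
c11: - | r0:-4,r1:Add1,r2:5,r3:-9
c12: - | r0:-4,r1:Add1,r2:5,r3:-9
c13: CDB Add1=0 | r0:-4,r1:0,r2:5,r3:-9

STATUS = VALUE 0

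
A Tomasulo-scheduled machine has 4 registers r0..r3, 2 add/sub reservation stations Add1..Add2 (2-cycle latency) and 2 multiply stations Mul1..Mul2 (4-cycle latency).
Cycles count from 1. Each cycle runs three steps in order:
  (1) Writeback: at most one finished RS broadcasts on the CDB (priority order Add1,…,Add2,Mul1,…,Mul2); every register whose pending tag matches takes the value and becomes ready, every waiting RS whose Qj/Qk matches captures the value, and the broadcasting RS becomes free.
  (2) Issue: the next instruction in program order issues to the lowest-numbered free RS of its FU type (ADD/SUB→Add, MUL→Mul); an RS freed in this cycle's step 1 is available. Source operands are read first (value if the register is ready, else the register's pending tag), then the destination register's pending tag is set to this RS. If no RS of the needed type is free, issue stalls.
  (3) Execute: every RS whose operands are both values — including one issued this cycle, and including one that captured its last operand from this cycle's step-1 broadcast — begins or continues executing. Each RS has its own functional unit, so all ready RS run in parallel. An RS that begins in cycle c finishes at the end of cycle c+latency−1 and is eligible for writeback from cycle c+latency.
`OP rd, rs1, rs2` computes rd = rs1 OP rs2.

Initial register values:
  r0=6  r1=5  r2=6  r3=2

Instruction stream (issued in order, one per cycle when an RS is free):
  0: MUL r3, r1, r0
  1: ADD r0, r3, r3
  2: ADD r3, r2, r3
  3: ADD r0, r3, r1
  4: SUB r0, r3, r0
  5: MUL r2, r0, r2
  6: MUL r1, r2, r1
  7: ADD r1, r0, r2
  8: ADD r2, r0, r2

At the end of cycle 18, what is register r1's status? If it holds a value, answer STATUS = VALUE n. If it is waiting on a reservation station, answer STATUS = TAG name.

STATUS = VALUE -35

c1: issue MUL r3<-Mul1 | r0:6,r1:5,r2:6,r3:Mul1
c2: issue ADD r0<-Add1 | r0:Add1,r1:5,r2:6,r3:Mul1
c3: issue ADD r3<-Add2 | r0:Add1,r1:5,r2:6,r3:Add2
c4: stall | r0:Add1,r1:5,r2:6,r3:Add2
c5: CDB Mul1=30; stall | r0:Add1,r1:5,r2:6,r3:Add2
c6: stall | r0:Add1,r1:5,r2:6,r3:Add2
c7: CDB Add1=60; issue ADD r0<-Add1 | r0:Add1,r1:5,r2:6,r3:Add2
c8: CDB Add2=36; issue SUB r0<-Add2 | r0:Add2,r1:5,r2:6,r3:36
c9: issue MUL r2<-Mul1 | r0:Add2,r1:5,r2:Mul1,r3:36
c10: CDB Add1=41; issue MUL r1<-Mul2 | r0:Add2,r1:Mul2,r2:Mul1,r3:36
c11: issue ADD r1<-Add1 | r0:Add2,r1:Add1,r2:Mul1,r3:36
c12: CDB Add2=-5; issue ADD r2<-Add2 | r0:-5,r1:Add1,r2:Add2,r3:36
c13: - | r0:-5,r1:Add1,r2:Add2,r3:36
c14: - | r0:-5,r1:Add1,r2:Add2,r3:36
c15: - | r0:-5,r1:Add1,r2:Add2,r3:36
c16: CDB Mul1=-30 | r0:-5,r1:Add1,r2:Add2,r3:36
c17: - | r0:-5,r1:Add1,r2:Add2,r3:36
c18: CDB Add1=-35 | r0:-5,r1:-35,r2:Add2,r3:36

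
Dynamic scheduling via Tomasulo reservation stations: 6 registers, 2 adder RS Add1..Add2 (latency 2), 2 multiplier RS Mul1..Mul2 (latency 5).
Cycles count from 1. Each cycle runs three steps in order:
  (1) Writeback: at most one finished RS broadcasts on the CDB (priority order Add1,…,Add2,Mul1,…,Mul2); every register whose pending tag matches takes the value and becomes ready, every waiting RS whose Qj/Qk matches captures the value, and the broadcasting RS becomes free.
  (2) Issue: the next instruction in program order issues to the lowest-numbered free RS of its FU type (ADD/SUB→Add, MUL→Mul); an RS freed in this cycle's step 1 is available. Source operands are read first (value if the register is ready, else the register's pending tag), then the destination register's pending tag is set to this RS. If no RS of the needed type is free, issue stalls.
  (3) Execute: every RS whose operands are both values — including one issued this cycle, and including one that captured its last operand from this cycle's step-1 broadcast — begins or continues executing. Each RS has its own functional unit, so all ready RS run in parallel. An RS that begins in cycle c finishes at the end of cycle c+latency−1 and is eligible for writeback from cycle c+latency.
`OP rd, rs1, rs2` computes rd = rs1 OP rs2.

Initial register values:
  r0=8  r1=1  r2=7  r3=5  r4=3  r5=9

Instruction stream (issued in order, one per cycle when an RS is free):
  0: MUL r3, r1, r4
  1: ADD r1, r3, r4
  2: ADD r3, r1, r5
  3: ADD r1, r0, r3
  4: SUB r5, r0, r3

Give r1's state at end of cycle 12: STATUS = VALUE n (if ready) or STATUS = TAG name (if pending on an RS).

STATUS = VALUE 23

  c1: issue MUL r3<-Mul1  regs: r0:8,r1:1,r2:7,r3:Mul1,r4:3,r5:9
  c2: issue ADD r1<-Add1  regs: r0:8,r1:Add1,r2:7,r3:Mul1,r4:3,r5:9
  c3: issue ADD r3<-Add2  regs: r0:8,r1:Add1,r2:7,r3:Add2,r4:3,r5:9
  c4: stall  regs: r0:8,r1:Add1,r2:7,r3:Add2,r4:3,r5:9
  c5: stall  regs: r0:8,r1:Add1,r2:7,r3:Add2,r4:3,r5:9
  c6: CDB Mul1=3; stall  regs: r0:8,r1:Add1,r2:7,r3:Add2,r4:3,r5:9
  c7: stall  regs: r0:8,r1:Add1,r2:7,r3:Add2,r4:3,r5:9
  c8: CDB Add1=6; issue ADD r1<-Add1  regs: r0:8,r1:Add1,r2:7,r3:Add2,r4:3,r5:9
  c9: stall  regs: r0:8,r1:Add1,r2:7,r3:Add2,r4:3,r5:9
  c10: CDB Add2=15; issue SUB r5<-Add2  regs: r0:8,r1:Add1,r2:7,r3:15,r4:3,r5:Add2
  c11: -  regs: r0:8,r1:Add1,r2:7,r3:15,r4:3,r5:Add2
  c12: CDB Add1=23  regs: r0:8,r1:23,r2:7,r3:15,r4:3,r5:Add2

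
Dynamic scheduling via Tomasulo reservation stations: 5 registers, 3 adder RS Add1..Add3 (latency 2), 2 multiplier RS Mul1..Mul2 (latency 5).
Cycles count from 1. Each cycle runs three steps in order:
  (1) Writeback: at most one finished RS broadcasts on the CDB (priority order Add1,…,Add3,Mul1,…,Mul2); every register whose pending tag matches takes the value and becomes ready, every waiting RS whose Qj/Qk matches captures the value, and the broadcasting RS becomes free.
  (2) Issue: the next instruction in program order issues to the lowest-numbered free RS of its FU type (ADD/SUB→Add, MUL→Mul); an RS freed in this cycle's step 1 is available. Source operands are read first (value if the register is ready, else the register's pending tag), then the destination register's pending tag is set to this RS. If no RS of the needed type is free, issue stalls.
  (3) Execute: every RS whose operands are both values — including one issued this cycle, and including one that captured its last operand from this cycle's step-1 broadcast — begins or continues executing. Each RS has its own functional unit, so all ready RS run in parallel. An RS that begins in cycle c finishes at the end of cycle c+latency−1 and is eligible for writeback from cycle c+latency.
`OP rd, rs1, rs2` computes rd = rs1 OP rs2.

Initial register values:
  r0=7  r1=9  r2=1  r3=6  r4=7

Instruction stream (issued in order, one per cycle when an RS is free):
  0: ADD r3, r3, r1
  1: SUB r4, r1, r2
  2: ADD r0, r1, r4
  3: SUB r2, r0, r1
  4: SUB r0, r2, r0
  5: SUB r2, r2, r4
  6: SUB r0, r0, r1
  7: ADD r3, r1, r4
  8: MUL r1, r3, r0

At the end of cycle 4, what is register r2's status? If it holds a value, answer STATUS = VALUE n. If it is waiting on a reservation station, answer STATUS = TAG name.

STATUS = TAG Add2

  c1: issue ADD r3<-Add1  regs: r0:7,r1:9,r2:1,r3:Add1,r4:7
  c2: issue SUB r4<-Add2  regs: r0:7,r1:9,r2:1,r3:Add1,r4:Add2
  c3: CDB Add1=15; issue ADD r0<-Add1  regs: r0:Add1,r1:9,r2:1,r3:15,r4:Add2
  c4: CDB Add2=8; issue SUB r2<-Add2  regs: r0:Add1,r1:9,r2:Add2,r3:15,r4:8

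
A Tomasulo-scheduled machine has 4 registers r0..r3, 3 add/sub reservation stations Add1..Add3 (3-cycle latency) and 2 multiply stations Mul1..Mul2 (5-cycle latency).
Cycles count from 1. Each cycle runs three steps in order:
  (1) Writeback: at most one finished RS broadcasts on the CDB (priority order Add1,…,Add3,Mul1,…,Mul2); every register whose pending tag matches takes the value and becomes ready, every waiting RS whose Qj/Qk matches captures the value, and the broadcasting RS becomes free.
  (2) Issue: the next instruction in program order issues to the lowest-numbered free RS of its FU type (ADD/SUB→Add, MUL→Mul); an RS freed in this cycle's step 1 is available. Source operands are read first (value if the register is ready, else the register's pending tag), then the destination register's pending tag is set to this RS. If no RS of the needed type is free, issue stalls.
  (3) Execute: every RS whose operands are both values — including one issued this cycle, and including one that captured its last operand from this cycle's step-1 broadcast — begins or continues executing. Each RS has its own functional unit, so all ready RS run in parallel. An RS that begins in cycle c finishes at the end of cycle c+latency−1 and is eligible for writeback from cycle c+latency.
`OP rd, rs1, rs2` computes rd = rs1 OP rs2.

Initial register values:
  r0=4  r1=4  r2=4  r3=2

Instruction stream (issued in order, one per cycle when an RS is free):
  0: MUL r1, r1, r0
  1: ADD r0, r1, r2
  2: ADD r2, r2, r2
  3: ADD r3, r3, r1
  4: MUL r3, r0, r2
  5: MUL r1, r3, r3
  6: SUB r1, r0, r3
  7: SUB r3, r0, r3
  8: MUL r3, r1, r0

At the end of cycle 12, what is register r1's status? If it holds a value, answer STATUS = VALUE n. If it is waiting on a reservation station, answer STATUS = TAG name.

STATUS = TAG Add2

cycle 1: issue MUL r1<-Mul1 // r0:4,r1:Mul1,r2:4,r3:2
cycle 2: issue ADD r0<-Add1 // r0:Add1,r1:Mul1,r2:4,r3:2
cycle 3: issue ADD r2<-Add2 // r0:Add1,r1:Mul1,r2:Add2,r3:2
cycle 4: issue ADD r3<-Add3 // r0:Add1,r1:Mul1,r2:Add2,r3:Add3
cycle 5: issue MUL r3<-Mul2 // r0:Add1,r1:Mul1,r2:Add2,r3:Mul2
cycle 6: CDB Add2=8; stall // r0:Add1,r1:Mul1,r2:8,r3:Mul2
cycle 7: CDB Mul1=16; issue MUL r1<-Mul1 // r0:Add1,r1:Mul1,r2:8,r3:Mul2
cycle 8: issue SUB r1<-Add2 // r0:Add1,r1:Add2,r2:8,r3:Mul2
cycle 9: stall // r0:Add1,r1:Add2,r2:8,r3:Mul2
cycle 10: CDB Add1=20; issue SUB r3<-Add1 // r0:20,r1:Add2,r2:8,r3:Add1
cycle 11: CDB Add3=18; stall // r0:20,r1:Add2,r2:8,r3:Add1
cycle 12: stall // r0:20,r1:Add2,r2:8,r3:Add1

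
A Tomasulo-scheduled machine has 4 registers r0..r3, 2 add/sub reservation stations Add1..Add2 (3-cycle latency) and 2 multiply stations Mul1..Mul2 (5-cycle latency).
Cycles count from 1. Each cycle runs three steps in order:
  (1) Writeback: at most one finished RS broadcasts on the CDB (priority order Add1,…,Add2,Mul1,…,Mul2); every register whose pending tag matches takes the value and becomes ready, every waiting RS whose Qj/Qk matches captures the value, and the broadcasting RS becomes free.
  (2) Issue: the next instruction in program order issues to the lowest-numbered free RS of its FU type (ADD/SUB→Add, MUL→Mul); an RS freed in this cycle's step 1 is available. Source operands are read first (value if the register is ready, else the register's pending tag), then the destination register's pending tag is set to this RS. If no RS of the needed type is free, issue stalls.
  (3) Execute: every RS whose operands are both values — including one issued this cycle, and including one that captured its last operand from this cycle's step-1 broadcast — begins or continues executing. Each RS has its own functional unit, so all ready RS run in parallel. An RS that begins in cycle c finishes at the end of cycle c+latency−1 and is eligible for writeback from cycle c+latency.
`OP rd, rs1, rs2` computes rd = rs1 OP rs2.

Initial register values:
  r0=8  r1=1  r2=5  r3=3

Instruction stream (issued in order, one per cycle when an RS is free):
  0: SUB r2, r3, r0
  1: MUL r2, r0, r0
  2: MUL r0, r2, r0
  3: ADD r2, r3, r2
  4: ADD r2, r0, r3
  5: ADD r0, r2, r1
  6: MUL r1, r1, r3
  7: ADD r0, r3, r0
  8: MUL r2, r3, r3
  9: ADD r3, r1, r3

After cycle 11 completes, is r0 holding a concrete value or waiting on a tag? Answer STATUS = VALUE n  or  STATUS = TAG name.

STATUS = TAG Add1

c1: issue SUB r2<-Add1 | r0:8,r1:1,r2:Add1,r3:3
c2: issue MUL r2<-Mul1 | r0:8,r1:1,r2:Mul1,r3:3
c3: issue MUL r0<-Mul2 | r0:Mul2,r1:1,r2:Mul1,r3:3
c4: CDB Add1=-5; issue ADD r2<-Add1 | r0:Mul2,r1:1,r2:Add1,r3:3
c5: issue ADD r2<-Add2 | r0:Mul2,r1:1,r2:Add2,r3:3
c6: stall | r0:Mul2,r1:1,r2:Add2,r3:3
c7: CDB Mul1=64; stall | r0:Mul2,r1:1,r2:Add2,r3:3
c8: stall | r0:Mul2,r1:1,r2:Add2,r3:3
c9: stall | r0:Mul2,r1:1,r2:Add2,r3:3
c10: CDB Add1=67; issue ADD r0<-Add1 | r0:Add1,r1:1,r2:Add2,r3:3
c11: issue MUL r1<-Mul1 | r0:Add1,r1:Mul1,r2:Add2,r3:3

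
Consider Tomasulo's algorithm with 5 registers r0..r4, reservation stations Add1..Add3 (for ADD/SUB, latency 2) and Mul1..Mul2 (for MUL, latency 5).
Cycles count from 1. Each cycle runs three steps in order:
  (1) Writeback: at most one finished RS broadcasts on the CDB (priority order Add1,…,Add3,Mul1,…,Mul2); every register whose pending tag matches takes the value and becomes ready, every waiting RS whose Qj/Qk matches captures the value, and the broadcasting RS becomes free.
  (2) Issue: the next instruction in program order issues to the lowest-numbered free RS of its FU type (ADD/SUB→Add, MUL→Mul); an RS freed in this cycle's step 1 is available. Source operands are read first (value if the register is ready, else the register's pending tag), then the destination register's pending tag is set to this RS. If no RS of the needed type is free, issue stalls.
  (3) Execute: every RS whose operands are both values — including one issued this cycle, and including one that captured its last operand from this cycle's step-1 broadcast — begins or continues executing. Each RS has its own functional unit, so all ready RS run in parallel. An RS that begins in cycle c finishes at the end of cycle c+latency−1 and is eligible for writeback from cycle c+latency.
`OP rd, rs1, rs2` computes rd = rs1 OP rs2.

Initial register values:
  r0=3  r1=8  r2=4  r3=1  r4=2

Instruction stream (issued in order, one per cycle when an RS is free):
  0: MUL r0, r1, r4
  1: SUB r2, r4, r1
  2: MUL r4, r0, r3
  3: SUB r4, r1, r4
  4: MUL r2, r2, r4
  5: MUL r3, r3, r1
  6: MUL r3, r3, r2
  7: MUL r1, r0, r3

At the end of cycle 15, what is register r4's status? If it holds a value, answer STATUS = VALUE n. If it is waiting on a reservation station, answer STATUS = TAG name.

c1: issue MUL r0<-Mul1 | r0:Mul1,r1:8,r2:4,r3:1,r4:2
c2: issue SUB r2<-Add1 | r0:Mul1,r1:8,r2:Add1,r3:1,r4:2
c3: issue MUL r4<-Mul2 | r0:Mul1,r1:8,r2:Add1,r3:1,r4:Mul2
c4: CDB Add1=-6; issue SUB r4<-Add1 | r0:Mul1,r1:8,r2:-6,r3:1,r4:Add1
c5: stall | r0:Mul1,r1:8,r2:-6,r3:1,r4:Add1
c6: CDB Mul1=16; issue MUL r2<-Mul1 | r0:16,r1:8,r2:Mul1,r3:1,r4:Add1
c7: stall | r0:16,r1:8,r2:Mul1,r3:1,r4:Add1
c8: stall | r0:16,r1:8,r2:Mul1,r3:1,r4:Add1
c9: stall | r0:16,r1:8,r2:Mul1,r3:1,r4:Add1
c10: stall | r0:16,r1:8,r2:Mul1,r3:1,r4:Add1
c11: CDB Mul2=16; issue MUL r3<-Mul2 | r0:16,r1:8,r2:Mul1,r3:Mul2,r4:Add1
c12: stall | r0:16,r1:8,r2:Mul1,r3:Mul2,r4:Add1
c13: CDB Add1=-8; stall | r0:16,r1:8,r2:Mul1,r3:Mul2,r4:-8
c14: stall | r0:16,r1:8,r2:Mul1,r3:Mul2,r4:-8
c15: stall | r0:16,r1:8,r2:Mul1,r3:Mul2,r4:-8

STATUS = VALUE -8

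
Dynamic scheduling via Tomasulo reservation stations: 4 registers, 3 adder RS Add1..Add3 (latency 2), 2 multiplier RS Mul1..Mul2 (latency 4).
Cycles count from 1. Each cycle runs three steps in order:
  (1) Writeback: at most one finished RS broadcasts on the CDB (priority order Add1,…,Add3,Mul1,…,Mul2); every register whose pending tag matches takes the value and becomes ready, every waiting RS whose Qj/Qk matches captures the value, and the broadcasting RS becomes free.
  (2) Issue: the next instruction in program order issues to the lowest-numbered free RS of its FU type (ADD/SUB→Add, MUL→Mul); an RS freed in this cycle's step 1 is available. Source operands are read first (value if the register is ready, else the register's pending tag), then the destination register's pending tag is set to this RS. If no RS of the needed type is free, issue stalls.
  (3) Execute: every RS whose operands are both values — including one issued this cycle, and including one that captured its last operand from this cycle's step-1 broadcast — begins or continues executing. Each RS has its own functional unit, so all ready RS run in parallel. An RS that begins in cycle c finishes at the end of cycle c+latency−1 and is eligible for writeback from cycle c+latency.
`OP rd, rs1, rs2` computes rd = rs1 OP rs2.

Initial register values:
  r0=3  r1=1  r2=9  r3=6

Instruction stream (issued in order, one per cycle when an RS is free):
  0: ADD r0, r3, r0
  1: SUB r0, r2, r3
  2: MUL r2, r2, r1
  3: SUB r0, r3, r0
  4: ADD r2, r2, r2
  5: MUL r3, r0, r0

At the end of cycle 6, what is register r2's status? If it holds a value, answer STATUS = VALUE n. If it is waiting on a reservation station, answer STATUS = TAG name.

STATUS = TAG Add2

cycle 1: issue ADD r0<-Add1 // r0:Add1,r1:1,r2:9,r3:6
cycle 2: issue SUB r0<-Add2 // r0:Add2,r1:1,r2:9,r3:6
cycle 3: CDB Add1=9; issue MUL r2<-Mul1 // r0:Add2,r1:1,r2:Mul1,r3:6
cycle 4: CDB Add2=3; issue SUB r0<-Add1 // r0:Add1,r1:1,r2:Mul1,r3:6
cycle 5: issue ADD r2<-Add2 // r0:Add1,r1:1,r2:Add2,r3:6
cycle 6: CDB Add1=3; issue MUL r3<-Mul2 // r0:3,r1:1,r2:Add2,r3:Mul2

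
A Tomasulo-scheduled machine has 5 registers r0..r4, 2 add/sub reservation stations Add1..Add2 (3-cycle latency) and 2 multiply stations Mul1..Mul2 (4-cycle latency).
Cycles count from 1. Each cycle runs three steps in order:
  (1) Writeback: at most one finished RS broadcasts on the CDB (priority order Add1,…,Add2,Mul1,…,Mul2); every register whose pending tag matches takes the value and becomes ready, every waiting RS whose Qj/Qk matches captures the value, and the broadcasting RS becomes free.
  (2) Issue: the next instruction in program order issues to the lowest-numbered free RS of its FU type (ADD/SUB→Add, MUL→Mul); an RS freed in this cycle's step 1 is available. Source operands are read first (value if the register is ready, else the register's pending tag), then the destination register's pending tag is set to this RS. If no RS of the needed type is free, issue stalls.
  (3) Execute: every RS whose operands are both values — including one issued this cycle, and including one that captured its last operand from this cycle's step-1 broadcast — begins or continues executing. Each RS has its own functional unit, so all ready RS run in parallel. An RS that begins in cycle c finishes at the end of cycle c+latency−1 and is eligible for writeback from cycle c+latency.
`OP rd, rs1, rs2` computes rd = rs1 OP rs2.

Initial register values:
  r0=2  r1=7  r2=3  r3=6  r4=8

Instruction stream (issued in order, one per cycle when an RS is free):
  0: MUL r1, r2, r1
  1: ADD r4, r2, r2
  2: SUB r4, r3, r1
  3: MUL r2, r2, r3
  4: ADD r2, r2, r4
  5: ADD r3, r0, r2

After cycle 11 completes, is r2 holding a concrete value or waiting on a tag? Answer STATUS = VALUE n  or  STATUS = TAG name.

cycle 1: issue MUL r1<-Mul1 // r0:2,r1:Mul1,r2:3,r3:6,r4:8
cycle 2: issue ADD r4<-Add1 // r0:2,r1:Mul1,r2:3,r3:6,r4:Add1
cycle 3: issue SUB r4<-Add2 // r0:2,r1:Mul1,r2:3,r3:6,r4:Add2
cycle 4: issue MUL r2<-Mul2 // r0:2,r1:Mul1,r2:Mul2,r3:6,r4:Add2
cycle 5: CDB Add1=6; issue ADD r2<-Add1 // r0:2,r1:Mul1,r2:Add1,r3:6,r4:Add2
cycle 6: CDB Mul1=21; stall // r0:2,r1:21,r2:Add1,r3:6,r4:Add2
cycle 7: stall // r0:2,r1:21,r2:Add1,r3:6,r4:Add2
cycle 8: CDB Mul2=18; stall // r0:2,r1:21,r2:Add1,r3:6,r4:Add2
cycle 9: CDB Add2=-15; issue ADD r3<-Add2 // r0:2,r1:21,r2:Add1,r3:Add2,r4:-15
cycle 10: - // r0:2,r1:21,r2:Add1,r3:Add2,r4:-15
cycle 11: - // r0:2,r1:21,r2:Add1,r3:Add2,r4:-15

STATUS = TAG Add1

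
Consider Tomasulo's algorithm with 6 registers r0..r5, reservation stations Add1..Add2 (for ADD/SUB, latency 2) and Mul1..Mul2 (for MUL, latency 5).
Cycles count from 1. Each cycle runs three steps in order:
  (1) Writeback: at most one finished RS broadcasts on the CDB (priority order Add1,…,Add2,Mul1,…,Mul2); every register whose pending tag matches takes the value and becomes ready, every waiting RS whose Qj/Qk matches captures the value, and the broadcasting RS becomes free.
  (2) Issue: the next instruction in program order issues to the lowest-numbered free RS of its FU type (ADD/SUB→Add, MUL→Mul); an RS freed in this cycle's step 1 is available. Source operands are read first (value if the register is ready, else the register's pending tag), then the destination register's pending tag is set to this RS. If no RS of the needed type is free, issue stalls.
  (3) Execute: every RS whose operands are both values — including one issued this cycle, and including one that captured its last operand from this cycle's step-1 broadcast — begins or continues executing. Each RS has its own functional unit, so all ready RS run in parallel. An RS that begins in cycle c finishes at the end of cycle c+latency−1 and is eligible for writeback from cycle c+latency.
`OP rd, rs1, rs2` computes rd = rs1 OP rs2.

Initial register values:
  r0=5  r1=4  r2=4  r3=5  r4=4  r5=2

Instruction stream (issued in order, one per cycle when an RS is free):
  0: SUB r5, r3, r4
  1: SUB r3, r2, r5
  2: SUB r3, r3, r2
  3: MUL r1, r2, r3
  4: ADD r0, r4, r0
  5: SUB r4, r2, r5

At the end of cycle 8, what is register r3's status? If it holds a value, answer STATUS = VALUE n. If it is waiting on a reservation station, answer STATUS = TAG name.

c1: issue SUB r5<-Add1 | r0:5,r1:4,r2:4,r3:5,r4:4,r5:Add1
c2: issue SUB r3<-Add2 | r0:5,r1:4,r2:4,r3:Add2,r4:4,r5:Add1
c3: CDB Add1=1; issue SUB r3<-Add1 | r0:5,r1:4,r2:4,r3:Add1,r4:4,r5:1
c4: issue MUL r1<-Mul1 | r0:5,r1:Mul1,r2:4,r3:Add1,r4:4,r5:1
c5: CDB Add2=3; issue ADD r0<-Add2 | r0:Add2,r1:Mul1,r2:4,r3:Add1,r4:4,r5:1
c6: stall | r0:Add2,r1:Mul1,r2:4,r3:Add1,r4:4,r5:1
c7: CDB Add1=-1; issue SUB r4<-Add1 | r0:Add2,r1:Mul1,r2:4,r3:-1,r4:Add1,r5:1
c8: CDB Add2=9 | r0:9,r1:Mul1,r2:4,r3:-1,r4:Add1,r5:1

STATUS = VALUE -1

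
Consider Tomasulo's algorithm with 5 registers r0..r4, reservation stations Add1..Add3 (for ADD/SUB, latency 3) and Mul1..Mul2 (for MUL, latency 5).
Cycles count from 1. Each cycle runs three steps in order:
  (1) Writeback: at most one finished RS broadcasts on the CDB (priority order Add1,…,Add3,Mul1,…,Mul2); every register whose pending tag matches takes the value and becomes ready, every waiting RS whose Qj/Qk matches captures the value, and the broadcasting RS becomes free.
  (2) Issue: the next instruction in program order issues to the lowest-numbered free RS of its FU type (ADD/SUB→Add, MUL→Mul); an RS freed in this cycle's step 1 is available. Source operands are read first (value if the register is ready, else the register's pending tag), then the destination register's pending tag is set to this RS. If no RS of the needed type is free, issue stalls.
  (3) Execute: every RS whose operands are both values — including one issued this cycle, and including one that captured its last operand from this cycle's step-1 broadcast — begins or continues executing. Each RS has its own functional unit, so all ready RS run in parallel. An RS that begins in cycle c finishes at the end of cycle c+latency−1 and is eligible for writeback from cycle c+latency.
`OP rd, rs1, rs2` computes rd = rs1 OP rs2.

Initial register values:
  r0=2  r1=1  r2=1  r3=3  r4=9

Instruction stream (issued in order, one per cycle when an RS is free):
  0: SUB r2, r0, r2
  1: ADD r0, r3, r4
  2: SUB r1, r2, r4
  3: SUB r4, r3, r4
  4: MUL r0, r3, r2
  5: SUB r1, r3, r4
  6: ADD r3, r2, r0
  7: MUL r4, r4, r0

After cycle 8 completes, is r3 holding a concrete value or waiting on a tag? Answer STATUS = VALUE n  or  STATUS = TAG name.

c1: issue SUB r2<-Add1 | r0:2,r1:1,r2:Add1,r3:3,r4:9
c2: issue ADD r0<-Add2 | r0:Add2,r1:1,r2:Add1,r3:3,r4:9
c3: issue SUB r1<-Add3 | r0:Add2,r1:Add3,r2:Add1,r3:3,r4:9
c4: CDB Add1=1; issue SUB r4<-Add1 | r0:Add2,r1:Add3,r2:1,r3:3,r4:Add1
c5: CDB Add2=12; issue MUL r0<-Mul1 | r0:Mul1,r1:Add3,r2:1,r3:3,r4:Add1
c6: issue SUB r1<-Add2 | r0:Mul1,r1:Add2,r2:1,r3:3,r4:Add1
c7: CDB Add1=-6; issue ADD r3<-Add1 | r0:Mul1,r1:Add2,r2:1,r3:Add1,r4:-6
c8: CDB Add3=-8; issue MUL r4<-Mul2 | r0:Mul1,r1:Add2,r2:1,r3:Add1,r4:Mul2

STATUS = TAG Add1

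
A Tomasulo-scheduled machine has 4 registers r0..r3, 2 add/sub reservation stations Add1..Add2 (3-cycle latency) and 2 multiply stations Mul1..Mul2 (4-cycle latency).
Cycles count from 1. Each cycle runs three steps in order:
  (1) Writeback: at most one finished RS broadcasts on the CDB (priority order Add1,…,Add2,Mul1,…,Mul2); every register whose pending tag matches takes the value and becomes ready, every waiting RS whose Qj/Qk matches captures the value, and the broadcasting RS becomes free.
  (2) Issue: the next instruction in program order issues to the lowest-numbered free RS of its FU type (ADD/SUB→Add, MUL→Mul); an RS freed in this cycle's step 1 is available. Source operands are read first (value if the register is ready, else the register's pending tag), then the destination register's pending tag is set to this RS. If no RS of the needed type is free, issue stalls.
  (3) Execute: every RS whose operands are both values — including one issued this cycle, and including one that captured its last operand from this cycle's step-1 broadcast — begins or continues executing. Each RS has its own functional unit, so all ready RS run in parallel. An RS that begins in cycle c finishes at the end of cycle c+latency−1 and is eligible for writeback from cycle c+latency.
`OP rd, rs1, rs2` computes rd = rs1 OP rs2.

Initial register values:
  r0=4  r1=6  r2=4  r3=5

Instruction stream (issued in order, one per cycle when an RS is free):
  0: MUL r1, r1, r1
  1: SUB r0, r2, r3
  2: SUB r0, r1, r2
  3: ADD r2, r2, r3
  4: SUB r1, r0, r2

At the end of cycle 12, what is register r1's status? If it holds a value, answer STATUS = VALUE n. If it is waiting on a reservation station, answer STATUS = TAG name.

cycle 1: issue MUL r1<-Mul1 // r0:4,r1:Mul1,r2:4,r3:5
cycle 2: issue SUB r0<-Add1 // r0:Add1,r1:Mul1,r2:4,r3:5
cycle 3: issue SUB r0<-Add2 // r0:Add2,r1:Mul1,r2:4,r3:5
cycle 4: stall // r0:Add2,r1:Mul1,r2:4,r3:5
cycle 5: CDB Add1=-1; issue ADD r2<-Add1 // r0:Add2,r1:Mul1,r2:Add1,r3:5
cycle 6: CDB Mul1=36; stall // r0:Add2,r1:36,r2:Add1,r3:5
cycle 7: stall // r0:Add2,r1:36,r2:Add1,r3:5
cycle 8: CDB Add1=9; issue SUB r1<-Add1 // r0:Add2,r1:Add1,r2:9,r3:5
cycle 9: CDB Add2=32 // r0:32,r1:Add1,r2:9,r3:5
cycle 10: - // r0:32,r1:Add1,r2:9,r3:5
cycle 11: - // r0:32,r1:Add1,r2:9,r3:5
cycle 12: CDB Add1=23 // r0:32,r1:23,r2:9,r3:5

STATUS = VALUE 23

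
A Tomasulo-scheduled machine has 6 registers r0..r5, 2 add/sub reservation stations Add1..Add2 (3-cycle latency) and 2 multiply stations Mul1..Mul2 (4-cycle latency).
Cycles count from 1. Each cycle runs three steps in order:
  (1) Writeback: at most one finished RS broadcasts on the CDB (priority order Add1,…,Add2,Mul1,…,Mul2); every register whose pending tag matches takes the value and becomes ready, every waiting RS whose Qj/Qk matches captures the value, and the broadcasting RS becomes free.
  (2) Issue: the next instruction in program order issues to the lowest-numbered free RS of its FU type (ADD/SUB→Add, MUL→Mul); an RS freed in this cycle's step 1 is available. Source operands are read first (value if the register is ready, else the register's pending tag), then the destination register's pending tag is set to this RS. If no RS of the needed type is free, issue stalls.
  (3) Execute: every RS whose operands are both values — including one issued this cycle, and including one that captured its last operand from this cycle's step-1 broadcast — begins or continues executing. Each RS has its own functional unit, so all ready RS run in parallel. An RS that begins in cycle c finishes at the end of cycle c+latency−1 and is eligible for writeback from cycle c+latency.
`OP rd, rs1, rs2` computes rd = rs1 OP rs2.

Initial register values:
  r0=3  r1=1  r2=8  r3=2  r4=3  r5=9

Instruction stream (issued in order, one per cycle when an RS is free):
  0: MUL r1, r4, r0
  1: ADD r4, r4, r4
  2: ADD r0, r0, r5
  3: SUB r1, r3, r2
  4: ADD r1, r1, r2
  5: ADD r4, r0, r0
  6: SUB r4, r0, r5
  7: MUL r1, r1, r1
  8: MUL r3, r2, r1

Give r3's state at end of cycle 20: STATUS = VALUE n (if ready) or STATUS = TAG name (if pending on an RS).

STATUS = VALUE 32

  c1: issue MUL r1<-Mul1  regs: r0:3,r1:Mul1,r2:8,r3:2,r4:3,r5:9
  c2: issue ADD r4<-Add1  regs: r0:3,r1:Mul1,r2:8,r3:2,r4:Add1,r5:9
  c3: issue ADD r0<-Add2  regs: r0:Add2,r1:Mul1,r2:8,r3:2,r4:Add1,r5:9
  c4: stall  regs: r0:Add2,r1:Mul1,r2:8,r3:2,r4:Add1,r5:9
  c5: CDB Add1=6; issue SUB r1<-Add1  regs: r0:Add2,r1:Add1,r2:8,r3:2,r4:6,r5:9
  c6: CDB Add2=12; issue ADD r1<-Add2  regs: r0:12,r1:Add2,r2:8,r3:2,r4:6,r5:9
  c7: CDB Mul1=9; stall  regs: r0:12,r1:Add2,r2:8,r3:2,r4:6,r5:9
  c8: CDB Add1=-6; issue ADD r4<-Add1  regs: r0:12,r1:Add2,r2:8,r3:2,r4:Add1,r5:9
  c9: stall  regs: r0:12,r1:Add2,r2:8,r3:2,r4:Add1,r5:9
  c10: stall  regs: r0:12,r1:Add2,r2:8,r3:2,r4:Add1,r5:9
  c11: CDB Add1=24; issue SUB r4<-Add1  regs: r0:12,r1:Add2,r2:8,r3:2,r4:Add1,r5:9
  c12: CDB Add2=2; issue MUL r1<-Mul1  regs: r0:12,r1:Mul1,r2:8,r3:2,r4:Add1,r5:9
  c13: issue MUL r3<-Mul2  regs: r0:12,r1:Mul1,r2:8,r3:Mul2,r4:Add1,r5:9
  c14: CDB Add1=3  regs: r0:12,r1:Mul1,r2:8,r3:Mul2,r4:3,r5:9
  c15: -  regs: r0:12,r1:Mul1,r2:8,r3:Mul2,r4:3,r5:9
  c16: CDB Mul1=4  regs: r0:12,r1:4,r2:8,r3:Mul2,r4:3,r5:9
  c17: -  regs: r0:12,r1:4,r2:8,r3:Mul2,r4:3,r5:9
  c18: -  regs: r0:12,r1:4,r2:8,r3:Mul2,r4:3,r5:9
  c19: -  regs: r0:12,r1:4,r2:8,r3:Mul2,r4:3,r5:9
  c20: CDB Mul2=32  regs: r0:12,r1:4,r2:8,r3:32,r4:3,r5:9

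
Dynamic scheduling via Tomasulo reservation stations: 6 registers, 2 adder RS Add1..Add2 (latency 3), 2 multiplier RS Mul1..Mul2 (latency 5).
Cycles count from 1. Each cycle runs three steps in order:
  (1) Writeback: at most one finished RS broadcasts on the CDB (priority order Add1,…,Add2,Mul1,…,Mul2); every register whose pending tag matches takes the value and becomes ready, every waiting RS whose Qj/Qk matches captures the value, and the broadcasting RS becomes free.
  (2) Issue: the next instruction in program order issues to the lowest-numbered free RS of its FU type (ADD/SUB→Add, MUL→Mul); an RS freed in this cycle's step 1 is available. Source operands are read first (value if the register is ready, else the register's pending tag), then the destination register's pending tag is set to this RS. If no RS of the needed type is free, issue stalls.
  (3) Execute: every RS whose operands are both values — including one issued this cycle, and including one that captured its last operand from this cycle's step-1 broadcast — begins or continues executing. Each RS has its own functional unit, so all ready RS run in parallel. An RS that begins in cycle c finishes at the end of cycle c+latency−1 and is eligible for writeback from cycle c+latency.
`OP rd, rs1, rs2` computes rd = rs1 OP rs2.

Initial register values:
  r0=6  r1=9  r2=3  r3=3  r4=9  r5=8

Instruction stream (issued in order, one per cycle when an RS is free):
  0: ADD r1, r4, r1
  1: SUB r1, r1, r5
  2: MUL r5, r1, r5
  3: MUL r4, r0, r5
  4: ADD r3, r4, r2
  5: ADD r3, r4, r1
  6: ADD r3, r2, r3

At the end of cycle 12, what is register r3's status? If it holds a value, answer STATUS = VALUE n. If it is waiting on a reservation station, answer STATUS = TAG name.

STATUS = TAG Add2

  c1: issue ADD r1<-Add1  regs: r0:6,r1:Add1,r2:3,r3:3,r4:9,r5:8
  c2: issue SUB r1<-Add2  regs: r0:6,r1:Add2,r2:3,r3:3,r4:9,r5:8
  c3: issue MUL r5<-Mul1  regs: r0:6,r1:Add2,r2:3,r3:3,r4:9,r5:Mul1
  c4: CDB Add1=18; issue MUL r4<-Mul2  regs: r0:6,r1:Add2,r2:3,r3:3,r4:Mul2,r5:Mul1
  c5: issue ADD r3<-Add1  regs: r0:6,r1:Add2,r2:3,r3:Add1,r4:Mul2,r5:Mul1
  c6: stall  regs: r0:6,r1:Add2,r2:3,r3:Add1,r4:Mul2,r5:Mul1
  c7: CDB Add2=10; issue ADD r3<-Add2  regs: r0:6,r1:10,r2:3,r3:Add2,r4:Mul2,r5:Mul1
  c8: stall  regs: r0:6,r1:10,r2:3,r3:Add2,r4:Mul2,r5:Mul1
  c9: stall  regs: r0:6,r1:10,r2:3,r3:Add2,r4:Mul2,r5:Mul1
  c10: stall  regs: r0:6,r1:10,r2:3,r3:Add2,r4:Mul2,r5:Mul1
  c11: stall  regs: r0:6,r1:10,r2:3,r3:Add2,r4:Mul2,r5:Mul1
  c12: CDB Mul1=80; stall  regs: r0:6,r1:10,r2:3,r3:Add2,r4:Mul2,r5:80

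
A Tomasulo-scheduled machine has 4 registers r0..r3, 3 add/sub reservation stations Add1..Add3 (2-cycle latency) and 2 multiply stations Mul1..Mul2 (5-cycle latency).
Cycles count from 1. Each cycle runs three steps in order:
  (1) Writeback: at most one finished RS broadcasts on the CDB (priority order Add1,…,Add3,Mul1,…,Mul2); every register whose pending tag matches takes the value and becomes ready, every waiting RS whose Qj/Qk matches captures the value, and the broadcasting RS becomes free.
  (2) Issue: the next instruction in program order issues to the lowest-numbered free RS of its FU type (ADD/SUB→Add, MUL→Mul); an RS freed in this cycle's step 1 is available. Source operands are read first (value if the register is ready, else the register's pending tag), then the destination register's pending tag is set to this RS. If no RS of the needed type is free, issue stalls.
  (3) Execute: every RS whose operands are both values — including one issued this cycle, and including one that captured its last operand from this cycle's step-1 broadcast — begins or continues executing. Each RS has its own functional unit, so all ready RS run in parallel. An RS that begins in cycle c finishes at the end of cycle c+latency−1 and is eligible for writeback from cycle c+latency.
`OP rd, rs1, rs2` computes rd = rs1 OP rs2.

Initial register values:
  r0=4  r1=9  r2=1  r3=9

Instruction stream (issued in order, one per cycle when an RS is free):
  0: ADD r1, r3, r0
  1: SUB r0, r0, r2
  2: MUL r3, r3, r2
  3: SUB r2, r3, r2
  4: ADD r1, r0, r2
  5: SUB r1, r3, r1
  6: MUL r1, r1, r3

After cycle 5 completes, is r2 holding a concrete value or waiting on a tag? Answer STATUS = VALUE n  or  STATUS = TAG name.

STATUS = TAG Add1

cycle 1: issue ADD r1<-Add1 // r0:4,r1:Add1,r2:1,r3:9
cycle 2: issue SUB r0<-Add2 // r0:Add2,r1:Add1,r2:1,r3:9
cycle 3: CDB Add1=13; issue MUL r3<-Mul1 // r0:Add2,r1:13,r2:1,r3:Mul1
cycle 4: CDB Add2=3; issue SUB r2<-Add1 // r0:3,r1:13,r2:Add1,r3:Mul1
cycle 5: issue ADD r1<-Add2 // r0:3,r1:Add2,r2:Add1,r3:Mul1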